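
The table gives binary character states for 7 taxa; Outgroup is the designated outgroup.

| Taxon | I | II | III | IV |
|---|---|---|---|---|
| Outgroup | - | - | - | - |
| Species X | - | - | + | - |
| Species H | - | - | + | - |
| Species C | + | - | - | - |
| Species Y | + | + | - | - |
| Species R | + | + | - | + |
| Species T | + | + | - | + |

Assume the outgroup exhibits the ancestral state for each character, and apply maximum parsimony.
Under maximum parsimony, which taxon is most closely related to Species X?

Species H

The outgroup has state '-' for every character, so '+' is the derived state throughout.
I: derived state '+' in Species C, Species R, Species T, and Species Y only — synapomorphy for {Species C, Species R, Species T, Species Y}.
Only Species R, Species T, and Species Y show the derived state '+' for II, supporting them as a clade.
Only Species H and Species X show the derived state '+' for III, supporting them as a clade.
Only Species R and Species T show the derived state '+' for IV, supporting them as a clade.
Most parsimonious ingroup topology: ((Species X,Species H),(Species C,(Species Y,(Species R,Species T)))).
Species X and Species H form a cherry on this tree, so they are sister taxa.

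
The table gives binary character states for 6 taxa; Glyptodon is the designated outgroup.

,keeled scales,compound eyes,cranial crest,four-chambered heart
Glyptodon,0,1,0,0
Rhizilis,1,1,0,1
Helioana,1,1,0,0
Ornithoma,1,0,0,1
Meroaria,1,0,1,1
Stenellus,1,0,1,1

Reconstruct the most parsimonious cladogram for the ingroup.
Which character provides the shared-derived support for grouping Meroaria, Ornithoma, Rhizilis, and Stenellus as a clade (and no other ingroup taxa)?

four-chambered heart

Character polarity is set by the outgroup: the derived state is whichever differs from the outgroup's state, so for compound eyes the derived state is '0', and for the remaining characters it is '1'.
keeled scales (derived state '1') is shared by all ingroup taxa — unites the whole ingroup.
compound eyes (derived state '0') is shared by Meroaria, Ornithoma, and Stenellus — a synapomorphy uniting that clade.
cranial crest (derived state '1') is shared by Meroaria and Stenellus — a synapomorphy uniting that clade.
four-chambered heart: derived state '1' in Meroaria, Ornithoma, Rhizilis, and Stenellus only — synapomorphy for {Meroaria, Ornithoma, Rhizilis, Stenellus}.
Most parsimonious ingroup topology: ((Rhizilis,(Ornithoma,(Meroaria,Stenellus))),Helioana).
The clade {Meroaria, Ornithoma, Rhizilis, Stenellus} is supported by four-chambered heart: its derived state '1' occurs in exactly those taxa and in no other taxon (including the outgroup).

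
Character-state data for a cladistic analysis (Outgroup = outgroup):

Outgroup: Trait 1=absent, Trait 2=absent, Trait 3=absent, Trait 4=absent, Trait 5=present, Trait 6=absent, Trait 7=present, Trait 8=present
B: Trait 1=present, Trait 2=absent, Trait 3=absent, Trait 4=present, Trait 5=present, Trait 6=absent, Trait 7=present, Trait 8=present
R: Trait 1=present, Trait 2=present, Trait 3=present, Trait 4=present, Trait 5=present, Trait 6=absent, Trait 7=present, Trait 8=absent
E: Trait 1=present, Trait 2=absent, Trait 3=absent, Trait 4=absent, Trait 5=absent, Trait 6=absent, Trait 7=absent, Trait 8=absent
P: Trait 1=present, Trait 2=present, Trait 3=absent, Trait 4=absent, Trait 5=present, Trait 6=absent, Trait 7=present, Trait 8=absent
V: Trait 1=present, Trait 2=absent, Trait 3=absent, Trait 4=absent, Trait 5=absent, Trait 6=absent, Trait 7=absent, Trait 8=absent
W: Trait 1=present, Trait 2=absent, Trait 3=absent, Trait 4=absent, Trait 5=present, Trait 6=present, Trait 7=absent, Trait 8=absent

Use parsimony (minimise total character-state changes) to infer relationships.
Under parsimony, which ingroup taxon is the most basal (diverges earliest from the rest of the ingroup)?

Character polarity is set by the outgroup: the derived state is whichever differs from the outgroup's state, so for Trait 5, Trait 7, Trait 8 the derived state is 'absent', and for the remaining characters it is 'present'.
Trait 1 (derived state 'present') is shared by all ingroup taxa — unites the whole ingroup.
Only P and R show the derived state 'present' for Trait 2, supporting them as a clade.
Trait 3 (derived state 'present') is unique to R (autapomorphy; uninformative for grouping).
Trait 4 (state 'present') occurs in B and R but conflicts with the nesting implied by the other characters — most parsimoniously interpreted as homoplasy.
Trait 5 (derived state 'absent') is shared by E and V — a synapomorphy uniting that clade.
Trait 6 (derived state 'present') is unique to W (autapomorphy; uninformative for grouping).
Trait 7 (derived state 'absent') is shared by E, V, and W — a synapomorphy uniting that clade.
Trait 8 (derived state 'absent') is shared by E, P, R, V, and W — a synapomorphy uniting that clade.
Most parsimonious ingroup topology: (B,((R,P),((E,V),W))).
B is sister to the clade containing all other ingroup taxa, so it is the earliest-diverging (most basal) ingroup lineage.

B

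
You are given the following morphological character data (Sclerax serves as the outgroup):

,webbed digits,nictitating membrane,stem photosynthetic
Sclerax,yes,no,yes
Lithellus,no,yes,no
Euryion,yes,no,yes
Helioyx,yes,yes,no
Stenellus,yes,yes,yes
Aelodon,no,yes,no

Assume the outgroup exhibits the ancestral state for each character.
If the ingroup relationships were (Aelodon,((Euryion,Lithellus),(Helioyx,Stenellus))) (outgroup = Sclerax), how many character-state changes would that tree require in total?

Map each character onto (Aelodon,((Euryion,Lithellus),(Helioyx,Stenellus))) (rooted by Sclerax) and count the minimum state changes it requires (Fitch parsimony):
webbed digits: 2; nictitating membrane: 2; stem photosynthetic: 3.
Total tree length = 7.

7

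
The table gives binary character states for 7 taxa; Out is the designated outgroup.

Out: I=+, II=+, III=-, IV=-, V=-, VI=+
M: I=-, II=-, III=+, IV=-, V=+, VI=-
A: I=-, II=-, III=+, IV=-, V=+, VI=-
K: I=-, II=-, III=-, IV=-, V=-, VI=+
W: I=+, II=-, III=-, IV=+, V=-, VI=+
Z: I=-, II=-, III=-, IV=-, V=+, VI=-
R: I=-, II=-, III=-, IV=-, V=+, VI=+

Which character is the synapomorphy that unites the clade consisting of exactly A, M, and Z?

Character polarity is set by the outgroup: the derived state is whichever differs from the outgroup's state, so for I, II, VI the derived state is '-', and for the remaining characters it is '+'.
I: derived state '-' in A, K, M, R, and Z only — synapomorphy for {A, K, M, R, Z}.
II (derived state '-') is shared by all ingroup taxa — unites the whole ingroup.
III: derived state '+' in A and M only — synapomorphy for {A, M}.
IV: derived state '+' in W only — an autapomorphy, so it tells us nothing about relationships among taxa.
V (derived state '+') is shared by A, M, R, and Z — a synapomorphy uniting that clade.
Only A, M, and Z show the derived state '-' for VI, supporting them as a clade.
Most parsimonious ingroup topology: (((((M,A),Z),R),K),W).
The clade {A, M, Z} is supported by VI: its derived state '-' occurs in exactly those taxa and in no other taxon (including the outgroup).

VI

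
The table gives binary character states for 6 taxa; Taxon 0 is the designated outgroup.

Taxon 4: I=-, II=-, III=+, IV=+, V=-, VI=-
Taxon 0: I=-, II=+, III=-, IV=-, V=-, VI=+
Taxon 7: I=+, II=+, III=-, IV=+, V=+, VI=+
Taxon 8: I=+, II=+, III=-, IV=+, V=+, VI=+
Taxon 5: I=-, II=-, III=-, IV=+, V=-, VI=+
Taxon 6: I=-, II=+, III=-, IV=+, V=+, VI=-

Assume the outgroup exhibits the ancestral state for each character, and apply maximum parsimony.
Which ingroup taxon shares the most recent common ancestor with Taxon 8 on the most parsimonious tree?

Taxon 7

Character polarity is set by the outgroup: the derived state is whichever differs from the outgroup's state, so for II, VI the derived state is '-', and for the remaining characters it is '+'.
Only Taxon 7 and Taxon 8 show the derived state '+' for I, supporting them as a clade.
Only Taxon 4 and Taxon 5 show the derived state '-' for II, supporting them as a clade.
III: derived state '+' in Taxon 4 only — an autapomorphy, so it tells us nothing about relationships among taxa.
All ingroup taxa share the derived state '+' for IV; it defines the ingroup but does not resolve relationships within it.
V (derived state '+') is shared by Taxon 6, Taxon 7, and Taxon 8 — a synapomorphy uniting that clade.
VI groups Taxon 4 and Taxon 6, which is incompatible with the clades supported by the remaining characters; treating it as convergent (homoplasy) costs fewer steps than any alternative tree.
Most parsimonious ingroup topology: ((Taxon 5,Taxon 4),(Taxon 6,(Taxon 8,Taxon 7))).
Taxon 8 and Taxon 7 form a cherry on this tree, so they are sister taxa.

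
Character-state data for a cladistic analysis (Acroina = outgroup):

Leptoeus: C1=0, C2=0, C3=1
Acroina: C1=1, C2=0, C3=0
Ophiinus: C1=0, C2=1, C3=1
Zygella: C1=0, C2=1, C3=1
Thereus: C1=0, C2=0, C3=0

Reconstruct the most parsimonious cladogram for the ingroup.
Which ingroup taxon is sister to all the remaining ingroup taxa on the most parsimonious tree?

Thereus

Character polarity is set by the outgroup: the derived state is whichever differs from the outgroup's state, so for C1 the derived state is '0', and for the remaining characters it is '1'.
C1 (derived state '0') is shared by all ingroup taxa — unites the whole ingroup.
C2 (derived state '1') is shared by Ophiinus and Zygella — a synapomorphy uniting that clade.
C3 (derived state '1') is shared by Leptoeus, Ophiinus, and Zygella — a synapomorphy uniting that clade.
Most parsimonious ingroup topology: (((Ophiinus,Zygella),Leptoeus),Thereus).
Thereus is sister to the clade containing all other ingroup taxa, so it is the earliest-diverging (most basal) ingroup lineage.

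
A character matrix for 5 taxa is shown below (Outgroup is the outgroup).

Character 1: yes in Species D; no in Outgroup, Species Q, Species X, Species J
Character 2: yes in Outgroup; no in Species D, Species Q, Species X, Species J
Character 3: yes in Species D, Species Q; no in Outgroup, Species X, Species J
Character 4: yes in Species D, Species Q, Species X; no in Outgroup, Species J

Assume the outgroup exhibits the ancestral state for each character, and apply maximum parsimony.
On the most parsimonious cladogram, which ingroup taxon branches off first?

Species J

Character polarity is set by the outgroup: the derived state is whichever differs from the outgroup's state, so for Character 2 the derived state is 'no', and for the remaining characters it is 'yes'.
Character 1 (derived state 'yes') is unique to Species D (autapomorphy; uninformative for grouping).
Character 2 (derived state 'no') is shared by all ingroup taxa — unites the whole ingroup.
Character 3 (derived state 'yes') is shared by Species D and Species Q — a synapomorphy uniting that clade.
Character 4 (derived state 'yes') is shared by Species D, Species Q, and Species X — a synapomorphy uniting that clade.
Most parsimonious ingroup topology: (((Species D,Species Q),Species X),Species J).
Species J is sister to the clade containing all other ingroup taxa, so it is the earliest-diverging (most basal) ingroup lineage.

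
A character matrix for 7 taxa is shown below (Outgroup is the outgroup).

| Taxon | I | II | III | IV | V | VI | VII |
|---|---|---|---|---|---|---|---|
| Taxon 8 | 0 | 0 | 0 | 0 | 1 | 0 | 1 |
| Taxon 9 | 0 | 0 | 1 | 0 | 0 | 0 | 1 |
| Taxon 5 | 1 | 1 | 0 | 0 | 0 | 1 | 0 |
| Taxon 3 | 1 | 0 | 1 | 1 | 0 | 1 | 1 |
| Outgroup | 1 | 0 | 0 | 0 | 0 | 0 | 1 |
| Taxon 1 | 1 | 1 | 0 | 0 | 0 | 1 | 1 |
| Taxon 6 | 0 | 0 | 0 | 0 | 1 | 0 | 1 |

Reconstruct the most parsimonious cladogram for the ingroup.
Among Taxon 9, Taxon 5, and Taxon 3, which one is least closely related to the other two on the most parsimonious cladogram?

Taxon 9

Character polarity is set by the outgroup: the derived state is whichever differs from the outgroup's state, so for I, VII the derived state is '0', and for the remaining characters it is '1'.
I (derived state '0') is shared by Taxon 6, Taxon 8, and Taxon 9 — a synapomorphy uniting that clade.
Only Taxon 1 and Taxon 5 show the derived state '1' for II, supporting them as a clade.
III (state '1') occurs in Taxon 3 and Taxon 9 but conflicts with the nesting implied by the other characters — most parsimoniously interpreted as homoplasy.
IV: derived state '1' in Taxon 3 only — an autapomorphy, so it tells us nothing about relationships among taxa.
Only Taxon 6 and Taxon 8 show the derived state '1' for V, supporting them as a clade.
VI (derived state '1') is shared by Taxon 1, Taxon 3, and Taxon 5 — a synapomorphy uniting that clade.
VII (derived state '0') is unique to Taxon 5 (autapomorphy; uninformative for grouping).
Most parsimonious ingroup topology: (((Taxon 8,Taxon 6),Taxon 9),(Taxon 3,(Taxon 1,Taxon 5))).
Taxon 3 and Taxon 5 share a more recent common ancestor with each other than either does with Taxon 9, so Taxon 9 is the least closely related of the three.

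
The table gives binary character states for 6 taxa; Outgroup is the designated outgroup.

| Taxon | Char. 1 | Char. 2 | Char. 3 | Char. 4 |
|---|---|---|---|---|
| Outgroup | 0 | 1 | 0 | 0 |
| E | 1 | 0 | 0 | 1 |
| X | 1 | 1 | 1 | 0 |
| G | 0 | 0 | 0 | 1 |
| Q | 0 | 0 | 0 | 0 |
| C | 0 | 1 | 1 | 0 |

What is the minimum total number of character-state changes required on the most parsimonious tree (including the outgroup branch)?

Character polarity is set by the outgroup: the derived state is whichever differs from the outgroup's state, so for Char. 2 the derived state is '0', and for the remaining characters it is '1'.
Char. 1 groups E and X, which is incompatible with the clades supported by the remaining characters; treating it as convergent (homoplasy) costs fewer steps than any alternative tree.
Char. 2 (derived state '0') is shared by E, G, and Q — a synapomorphy uniting that clade.
Only C and X show the derived state '1' for Char. 3, supporting them as a clade.
Char. 4: derived state '1' in E and G only — synapomorphy for {E, G}.
Most parsimonious ingroup topology: (((E,G),Q),(X,C)).
Changes per character on this tree: Char. 1: 2; Char. 2: 1; Char. 3: 1; Char. 4: 1.
Total = 5.

5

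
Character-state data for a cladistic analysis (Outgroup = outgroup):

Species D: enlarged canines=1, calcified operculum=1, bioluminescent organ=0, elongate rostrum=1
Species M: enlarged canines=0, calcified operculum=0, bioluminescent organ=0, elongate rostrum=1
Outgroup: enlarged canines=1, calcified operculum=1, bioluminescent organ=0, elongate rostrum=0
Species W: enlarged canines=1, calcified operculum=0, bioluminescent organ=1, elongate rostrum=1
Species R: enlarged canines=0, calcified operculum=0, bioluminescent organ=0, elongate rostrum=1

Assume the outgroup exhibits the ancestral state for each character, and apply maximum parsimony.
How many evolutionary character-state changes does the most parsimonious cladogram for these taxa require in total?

Character polarity is set by the outgroup: the derived state is whichever differs from the outgroup's state, so for enlarged canines, calcified operculum the derived state is '0', and for the remaining characters it is '1'.
enlarged canines (derived state '0') is shared by Species M and Species R — a synapomorphy uniting that clade.
calcified operculum (derived state '0') is shared by Species M, Species R, and Species W — a synapomorphy uniting that clade.
bioluminescent organ: derived state '1' in Species W only — an autapomorphy, so it tells us nothing about relationships among taxa.
elongate rostrum (derived state '1') is shared by all ingroup taxa — unites the whole ingroup.
Most parsimonious ingroup topology: (Species D,(Species W,(Species R,Species M))).
Changes per character on this tree: enlarged canines: 1; calcified operculum: 1; bioluminescent organ: 1; elongate rostrum: 1.
Total = 4.

4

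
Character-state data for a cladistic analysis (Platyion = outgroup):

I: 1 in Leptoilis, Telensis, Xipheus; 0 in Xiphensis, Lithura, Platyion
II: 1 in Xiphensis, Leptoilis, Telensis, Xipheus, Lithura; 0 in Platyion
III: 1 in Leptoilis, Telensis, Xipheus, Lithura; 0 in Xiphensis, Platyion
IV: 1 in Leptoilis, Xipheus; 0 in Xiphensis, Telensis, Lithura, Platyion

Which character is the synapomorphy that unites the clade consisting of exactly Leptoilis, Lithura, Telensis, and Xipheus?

III

The outgroup has state '0' for every character, so '1' is the derived state throughout.
I (derived state '1') is shared by Leptoilis, Telensis, and Xipheus — a synapomorphy uniting that clade.
II (derived state '1') is shared by all ingroup taxa — unites the whole ingroup.
III: derived state '1' in Leptoilis, Lithura, Telensis, and Xipheus only — synapomorphy for {Leptoilis, Lithura, Telensis, Xipheus}.
IV: derived state '1' in Leptoilis and Xipheus only — synapomorphy for {Leptoilis, Xipheus}.
Most parsimonious ingroup topology: (((Telensis,(Xipheus,Leptoilis)),Lithura),Xiphensis).
The clade {Leptoilis, Lithura, Telensis, Xipheus} is supported by III: its derived state '1' occurs in exactly those taxa and in no other taxon (including the outgroup).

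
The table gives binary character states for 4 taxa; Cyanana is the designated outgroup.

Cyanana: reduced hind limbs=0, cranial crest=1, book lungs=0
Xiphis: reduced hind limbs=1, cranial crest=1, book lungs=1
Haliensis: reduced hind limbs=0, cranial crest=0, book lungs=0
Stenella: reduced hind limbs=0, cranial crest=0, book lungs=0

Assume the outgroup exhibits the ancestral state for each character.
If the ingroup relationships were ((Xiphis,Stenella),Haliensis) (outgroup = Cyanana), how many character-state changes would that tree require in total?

Map each character onto ((Xiphis,Stenella),Haliensis) (rooted by Cyanana) and count the minimum state changes it requires (Fitch parsimony):
reduced hind limbs: 1; cranial crest: 2; book lungs: 1.
Total tree length = 4.

4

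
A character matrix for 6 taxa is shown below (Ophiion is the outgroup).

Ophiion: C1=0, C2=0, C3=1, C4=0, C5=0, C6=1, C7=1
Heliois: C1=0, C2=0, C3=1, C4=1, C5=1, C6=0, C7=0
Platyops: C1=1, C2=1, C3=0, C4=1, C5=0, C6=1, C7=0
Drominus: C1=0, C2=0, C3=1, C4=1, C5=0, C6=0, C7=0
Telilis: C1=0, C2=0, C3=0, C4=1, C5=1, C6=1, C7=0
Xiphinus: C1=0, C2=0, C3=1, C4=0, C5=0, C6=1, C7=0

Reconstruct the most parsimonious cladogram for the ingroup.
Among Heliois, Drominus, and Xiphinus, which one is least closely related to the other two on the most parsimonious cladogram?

Character polarity is set by the outgroup: the derived state is whichever differs from the outgroup's state, so for C3, C6, C7 the derived state is '0', and for the remaining characters it is '1'.
C1 (derived state '1') is unique to Platyops (autapomorphy; uninformative for grouping).
C2 (derived state '1') is unique to Platyops (autapomorphy; uninformative for grouping).
C3 (derived state '0') is shared by Platyops and Telilis — a synapomorphy uniting that clade.
C4: derived state '1' in Drominus, Heliois, Platyops, and Telilis only — synapomorphy for {Drominus, Heliois, Platyops, Telilis}.
C5 groups Heliois and Telilis, which is incompatible with the clades supported by the remaining characters; treating it as convergent (homoplasy) costs fewer steps than any alternative tree.
C6: derived state '0' in Drominus and Heliois only — synapomorphy for {Drominus, Heliois}.
All ingroup taxa share the derived state '0' for C7; it defines the ingroup but does not resolve relationships within it.
Most parsimonious ingroup topology: (((Heliois,Drominus),(Platyops,Telilis)),Xiphinus).
Drominus and Heliois share a more recent common ancestor with each other than either does with Xiphinus, so Xiphinus is the least closely related of the three.

Xiphinus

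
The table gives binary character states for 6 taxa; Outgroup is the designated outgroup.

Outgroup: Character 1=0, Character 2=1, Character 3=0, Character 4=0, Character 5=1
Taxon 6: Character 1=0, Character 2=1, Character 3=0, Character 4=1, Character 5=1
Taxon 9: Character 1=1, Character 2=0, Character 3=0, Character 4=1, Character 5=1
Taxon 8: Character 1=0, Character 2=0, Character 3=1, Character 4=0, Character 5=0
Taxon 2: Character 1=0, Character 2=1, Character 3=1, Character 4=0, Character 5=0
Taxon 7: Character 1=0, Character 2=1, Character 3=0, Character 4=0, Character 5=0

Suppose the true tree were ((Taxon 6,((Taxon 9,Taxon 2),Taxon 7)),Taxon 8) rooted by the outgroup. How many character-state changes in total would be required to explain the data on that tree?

10

Map each character onto ((Taxon 6,((Taxon 9,Taxon 2),Taxon 7)),Taxon 8) (rooted by Outgroup) and count the minimum state changes it requires (Fitch parsimony):
Character 1: 1; Character 2: 2; Character 3: 2; Character 4: 2; Character 5: 3.
Total tree length = 10.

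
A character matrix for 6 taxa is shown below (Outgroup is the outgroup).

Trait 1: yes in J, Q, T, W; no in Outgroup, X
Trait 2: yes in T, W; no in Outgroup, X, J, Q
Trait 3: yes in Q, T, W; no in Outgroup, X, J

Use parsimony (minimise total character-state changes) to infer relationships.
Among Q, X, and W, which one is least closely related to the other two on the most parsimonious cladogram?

The outgroup has state 'no' for every character, so 'yes' is the derived state throughout.
Trait 1 (derived state 'yes') is shared by J, Q, T, and W — a synapomorphy uniting that clade.
Trait 2: derived state 'yes' in T and W only — synapomorphy for {T, W}.
Trait 3 (derived state 'yes') is shared by Q, T, and W — a synapomorphy uniting that clade.
Most parsimonious ingroup topology: (X,(J,(Q,(T,W)))).
Q and W share a more recent common ancestor with each other than either does with X, so X is the least closely related of the three.

X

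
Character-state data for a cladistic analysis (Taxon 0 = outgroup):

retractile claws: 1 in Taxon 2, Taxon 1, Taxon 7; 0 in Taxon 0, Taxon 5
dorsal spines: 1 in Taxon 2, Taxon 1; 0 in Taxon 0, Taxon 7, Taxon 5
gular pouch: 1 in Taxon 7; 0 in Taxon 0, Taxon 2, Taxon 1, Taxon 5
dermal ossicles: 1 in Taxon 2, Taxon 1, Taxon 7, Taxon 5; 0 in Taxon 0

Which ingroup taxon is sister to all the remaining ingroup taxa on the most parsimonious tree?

The outgroup has state '0' for every character, so '1' is the derived state throughout.
Only Taxon 1, Taxon 2, and Taxon 7 show the derived state '1' for retractile claws, supporting them as a clade.
Only Taxon 1 and Taxon 2 show the derived state '1' for dorsal spines, supporting them as a clade.
gular pouch: derived state '1' in Taxon 7 only — an autapomorphy, so it tells us nothing about relationships among taxa.
dermal ossicles (derived state '1') is shared by all ingroup taxa — unites the whole ingroup.
Most parsimonious ingroup topology: (((Taxon 2,Taxon 1),Taxon 7),Taxon 5).
Taxon 5 is sister to the clade containing all other ingroup taxa, so it is the earliest-diverging (most basal) ingroup lineage.

Taxon 5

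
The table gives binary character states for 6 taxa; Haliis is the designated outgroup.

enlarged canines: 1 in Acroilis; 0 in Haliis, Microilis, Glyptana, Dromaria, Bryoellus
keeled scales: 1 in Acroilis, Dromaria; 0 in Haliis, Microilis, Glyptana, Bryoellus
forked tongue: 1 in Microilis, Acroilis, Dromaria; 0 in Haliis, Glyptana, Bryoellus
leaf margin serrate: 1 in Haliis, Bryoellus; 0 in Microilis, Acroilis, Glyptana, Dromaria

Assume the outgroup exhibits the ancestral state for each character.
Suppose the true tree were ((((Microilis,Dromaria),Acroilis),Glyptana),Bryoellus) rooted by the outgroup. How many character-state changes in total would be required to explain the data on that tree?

5

Map each character onto ((((Microilis,Dromaria),Acroilis),Glyptana),Bryoellus) (rooted by Haliis) and count the minimum state changes it requires (Fitch parsimony):
enlarged canines: 1; keeled scales: 2; forked tongue: 1; leaf margin serrate: 1.
Total tree length = 5.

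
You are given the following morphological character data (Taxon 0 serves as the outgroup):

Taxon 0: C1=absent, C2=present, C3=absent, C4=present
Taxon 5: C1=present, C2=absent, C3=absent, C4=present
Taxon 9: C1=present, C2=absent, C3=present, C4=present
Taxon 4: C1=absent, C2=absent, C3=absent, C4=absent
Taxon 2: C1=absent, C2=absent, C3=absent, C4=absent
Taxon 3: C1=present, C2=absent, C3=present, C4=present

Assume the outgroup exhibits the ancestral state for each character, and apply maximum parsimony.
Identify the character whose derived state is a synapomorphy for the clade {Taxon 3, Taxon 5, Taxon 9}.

C1

Character polarity is set by the outgroup: the derived state is whichever differs from the outgroup's state, so for C2, C4 the derived state is 'absent', and for the remaining characters it is 'present'.
C1 (derived state 'present') is shared by Taxon 3, Taxon 5, and Taxon 9 — a synapomorphy uniting that clade.
C2 (derived state 'absent') is shared by all ingroup taxa — unites the whole ingroup.
C3: derived state 'present' in Taxon 3 and Taxon 9 only — synapomorphy for {Taxon 3, Taxon 9}.
C4: derived state 'absent' in Taxon 2 and Taxon 4 only — synapomorphy for {Taxon 2, Taxon 4}.
Most parsimonious ingroup topology: ((Taxon 5,(Taxon 9,Taxon 3)),(Taxon 4,Taxon 2)).
The clade {Taxon 3, Taxon 5, Taxon 9} is supported by C1: its derived state 'present' occurs in exactly those taxa and in no other taxon (including the outgroup).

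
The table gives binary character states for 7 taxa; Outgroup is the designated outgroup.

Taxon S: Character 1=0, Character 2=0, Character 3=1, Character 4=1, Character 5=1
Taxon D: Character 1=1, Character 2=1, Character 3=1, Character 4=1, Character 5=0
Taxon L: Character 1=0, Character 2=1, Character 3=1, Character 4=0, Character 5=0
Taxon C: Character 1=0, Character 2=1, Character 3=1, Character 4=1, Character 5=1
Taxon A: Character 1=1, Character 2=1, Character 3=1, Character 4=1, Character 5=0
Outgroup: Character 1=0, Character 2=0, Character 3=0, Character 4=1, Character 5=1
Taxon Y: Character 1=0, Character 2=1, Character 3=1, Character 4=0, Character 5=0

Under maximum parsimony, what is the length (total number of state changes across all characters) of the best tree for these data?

5

Character polarity is set by the outgroup: the derived state is whichever differs from the outgroup's state, so for Character 4, Character 5 the derived state is '0', and for the remaining characters it is '1'.
Character 1 (derived state '1') is shared by Taxon A and Taxon D — a synapomorphy uniting that clade.
Character 2 (derived state '1') is shared by Taxon A, Taxon C, Taxon D, Taxon L, and Taxon Y — a synapomorphy uniting that clade.
All ingroup taxa share the derived state '1' for Character 3; it defines the ingroup but does not resolve relationships within it.
Only Taxon L and Taxon Y show the derived state '0' for Character 4, supporting them as a clade.
Character 5 (derived state '0') is shared by Taxon A, Taxon D, Taxon L, and Taxon Y — a synapomorphy uniting that clade.
Most parsimonious ingroup topology: ((((Taxon A,Taxon D),(Taxon L,Taxon Y)),Taxon C),Taxon S).
Changes per character on this tree: Character 1: 1; Character 2: 1; Character 3: 1; Character 4: 1; Character 5: 1.
Total = 5.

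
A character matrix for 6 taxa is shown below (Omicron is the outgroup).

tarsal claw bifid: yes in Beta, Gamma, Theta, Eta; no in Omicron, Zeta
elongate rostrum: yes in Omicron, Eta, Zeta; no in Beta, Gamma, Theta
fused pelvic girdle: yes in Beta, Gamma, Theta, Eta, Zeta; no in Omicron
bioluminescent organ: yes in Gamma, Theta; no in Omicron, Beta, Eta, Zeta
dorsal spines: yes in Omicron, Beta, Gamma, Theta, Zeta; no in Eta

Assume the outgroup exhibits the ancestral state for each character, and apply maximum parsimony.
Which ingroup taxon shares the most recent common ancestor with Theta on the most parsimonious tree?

Gamma

Character polarity is set by the outgroup: the derived state is whichever differs from the outgroup's state, so for elongate rostrum, dorsal spines the derived state is 'no', and for the remaining characters it is 'yes'.
tarsal claw bifid: derived state 'yes' in Beta, Eta, Gamma, and Theta only — synapomorphy for {Beta, Eta, Gamma, Theta}.
elongate rostrum (derived state 'no') is shared by Beta, Gamma, and Theta — a synapomorphy uniting that clade.
fused pelvic girdle (derived state 'yes') is shared by all ingroup taxa — unites the whole ingroup.
bioluminescent organ: derived state 'yes' in Gamma and Theta only — synapomorphy for {Gamma, Theta}.
dorsal spines: derived state 'no' in Eta only — an autapomorphy, so it tells us nothing about relationships among taxa.
Most parsimonious ingroup topology: (((Beta,(Gamma,Theta)),Eta),Zeta).
Theta and Gamma form a cherry on this tree, so they are sister taxa.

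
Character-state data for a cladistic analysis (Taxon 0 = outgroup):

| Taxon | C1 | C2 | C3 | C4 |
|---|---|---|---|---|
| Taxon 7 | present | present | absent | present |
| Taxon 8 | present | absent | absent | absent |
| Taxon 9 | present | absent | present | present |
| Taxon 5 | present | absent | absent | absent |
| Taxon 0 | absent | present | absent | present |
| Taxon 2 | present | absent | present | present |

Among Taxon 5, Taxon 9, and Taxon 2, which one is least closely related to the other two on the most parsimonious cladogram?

Taxon 5

Character polarity is set by the outgroup: the derived state is whichever differs from the outgroup's state, so for C2, C4 the derived state is 'absent', and for the remaining characters it is 'present'.
All ingroup taxa share the derived state 'present' for C1; it defines the ingroup but does not resolve relationships within it.
C2: derived state 'absent' in Taxon 2, Taxon 5, Taxon 8, and Taxon 9 only — synapomorphy for {Taxon 2, Taxon 5, Taxon 8, Taxon 9}.
Only Taxon 2 and Taxon 9 show the derived state 'present' for C3, supporting them as a clade.
Only Taxon 5 and Taxon 8 show the derived state 'absent' for C4, supporting them as a clade.
Most parsimonious ingroup topology: (Taxon 7,((Taxon 5,Taxon 8),(Taxon 2,Taxon 9))).
Taxon 2 and Taxon 9 share a more recent common ancestor with each other than either does with Taxon 5, so Taxon 5 is the least closely related of the three.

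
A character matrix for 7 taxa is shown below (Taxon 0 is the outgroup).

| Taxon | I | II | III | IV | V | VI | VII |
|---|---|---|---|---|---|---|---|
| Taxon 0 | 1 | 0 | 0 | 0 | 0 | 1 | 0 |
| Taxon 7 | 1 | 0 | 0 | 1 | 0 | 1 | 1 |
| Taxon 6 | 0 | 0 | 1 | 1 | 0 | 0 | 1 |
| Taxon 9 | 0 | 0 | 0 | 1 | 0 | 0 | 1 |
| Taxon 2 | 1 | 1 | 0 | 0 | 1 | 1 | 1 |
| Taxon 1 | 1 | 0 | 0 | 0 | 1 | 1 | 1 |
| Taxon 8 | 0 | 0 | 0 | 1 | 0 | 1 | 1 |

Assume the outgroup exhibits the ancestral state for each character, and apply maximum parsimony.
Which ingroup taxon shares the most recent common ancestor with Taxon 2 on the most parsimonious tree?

Taxon 1

Character polarity is set by the outgroup: the derived state is whichever differs from the outgroup's state, so for I, VI the derived state is '0', and for the remaining characters it is '1'.
I: derived state '0' in Taxon 6, Taxon 8, and Taxon 9 only — synapomorphy for {Taxon 6, Taxon 8, Taxon 9}.
II (derived state '1') is unique to Taxon 2 (autapomorphy; uninformative for grouping).
III (derived state '1') is unique to Taxon 6 (autapomorphy; uninformative for grouping).
IV: derived state '1' in Taxon 6, Taxon 7, Taxon 8, and Taxon 9 only — synapomorphy for {Taxon 6, Taxon 7, Taxon 8, Taxon 9}.
V (derived state '1') is shared by Taxon 1 and Taxon 2 — a synapomorphy uniting that clade.
Only Taxon 6 and Taxon 9 show the derived state '0' for VI, supporting them as a clade.
VII (derived state '1') is shared by all ingroup taxa — unites the whole ingroup.
Most parsimonious ingroup topology: ((Taxon 7,((Taxon 6,Taxon 9),Taxon 8)),(Taxon 2,Taxon 1)).
Taxon 2 and Taxon 1 form a cherry on this tree, so they are sister taxa.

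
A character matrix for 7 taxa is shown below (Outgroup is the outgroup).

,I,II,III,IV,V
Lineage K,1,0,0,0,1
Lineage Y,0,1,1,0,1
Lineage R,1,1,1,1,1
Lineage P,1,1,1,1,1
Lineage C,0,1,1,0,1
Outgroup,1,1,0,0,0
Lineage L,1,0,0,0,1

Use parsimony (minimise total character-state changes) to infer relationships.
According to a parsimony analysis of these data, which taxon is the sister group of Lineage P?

Lineage R

Character polarity is set by the outgroup: the derived state is whichever differs from the outgroup's state, so for I, II the derived state is '0', and for the remaining characters it is '1'.
Only Lineage C and Lineage Y show the derived state '0' for I, supporting them as a clade.
Only Lineage K and Lineage L show the derived state '0' for II, supporting them as a clade.
III (derived state '1') is shared by Lineage C, Lineage P, Lineage R, and Lineage Y — a synapomorphy uniting that clade.
IV: derived state '1' in Lineage P and Lineage R only — synapomorphy for {Lineage P, Lineage R}.
All ingroup taxa share the derived state '1' for V; it defines the ingroup but does not resolve relationships within it.
Most parsimonious ingroup topology: (((Lineage R,Lineage P),(Lineage Y,Lineage C)),(Lineage L,Lineage K)).
Lineage P and Lineage R form a cherry on this tree, so they are sister taxa.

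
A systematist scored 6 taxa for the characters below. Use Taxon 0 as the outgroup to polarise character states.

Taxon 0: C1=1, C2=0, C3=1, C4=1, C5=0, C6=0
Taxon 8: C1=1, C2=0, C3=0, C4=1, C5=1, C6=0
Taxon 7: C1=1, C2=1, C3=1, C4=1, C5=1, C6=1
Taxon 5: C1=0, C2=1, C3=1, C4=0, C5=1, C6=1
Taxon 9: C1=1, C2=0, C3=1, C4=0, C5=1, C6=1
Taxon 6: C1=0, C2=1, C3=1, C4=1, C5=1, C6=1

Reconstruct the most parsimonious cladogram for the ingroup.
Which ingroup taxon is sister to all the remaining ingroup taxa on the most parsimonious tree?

Taxon 8

Character polarity is set by the outgroup: the derived state is whichever differs from the outgroup's state, so for C1, C3, C4 the derived state is '0', and for the remaining characters it is '1'.
Only Taxon 5 and Taxon 6 show the derived state '0' for C1, supporting them as a clade.
C2 (derived state '1') is shared by Taxon 5, Taxon 6, and Taxon 7 — a synapomorphy uniting that clade.
C3: derived state '0' in Taxon 8 only — an autapomorphy, so it tells us nothing about relationships among taxa.
C4 groups Taxon 5 and Taxon 9, which is incompatible with the clades supported by the remaining characters; treating it as convergent (homoplasy) costs fewer steps than any alternative tree.
C5 (derived state '1') is shared by all ingroup taxa — unites the whole ingroup.
Only Taxon 5, Taxon 6, Taxon 7, and Taxon 9 show the derived state '1' for C6, supporting them as a clade.
Most parsimonious ingroup topology: (Taxon 8,((Taxon 7,(Taxon 5,Taxon 6)),Taxon 9)).
Taxon 8 is sister to the clade containing all other ingroup taxa, so it is the earliest-diverging (most basal) ingroup lineage.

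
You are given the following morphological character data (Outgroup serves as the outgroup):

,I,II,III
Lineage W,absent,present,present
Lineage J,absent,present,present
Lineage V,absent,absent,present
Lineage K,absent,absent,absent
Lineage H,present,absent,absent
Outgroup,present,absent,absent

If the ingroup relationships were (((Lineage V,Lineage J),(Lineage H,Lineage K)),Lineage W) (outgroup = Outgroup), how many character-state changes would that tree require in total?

6

Map each character onto (((Lineage V,Lineage J),(Lineage H,Lineage K)),Lineage W) (rooted by Outgroup) and count the minimum state changes it requires (Fitch parsimony):
I: 2; II: 2; III: 2.
Total tree length = 6.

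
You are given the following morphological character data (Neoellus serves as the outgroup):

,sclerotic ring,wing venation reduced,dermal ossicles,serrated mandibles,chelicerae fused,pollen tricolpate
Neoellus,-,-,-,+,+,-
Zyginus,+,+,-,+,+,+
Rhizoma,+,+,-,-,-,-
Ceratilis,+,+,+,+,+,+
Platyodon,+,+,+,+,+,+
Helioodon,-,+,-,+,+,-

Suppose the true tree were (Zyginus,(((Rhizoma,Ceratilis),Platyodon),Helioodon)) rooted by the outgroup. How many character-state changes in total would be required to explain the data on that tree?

Map each character onto (Zyginus,(((Rhizoma,Ceratilis),Platyodon),Helioodon)) (rooted by Neoellus) and count the minimum state changes it requires (Fitch parsimony):
sclerotic ring: 2; wing venation reduced: 1; dermal ossicles: 2; serrated mandibles: 1; chelicerae fused: 1; pollen tricolpate: 3.
Total tree length = 10.

10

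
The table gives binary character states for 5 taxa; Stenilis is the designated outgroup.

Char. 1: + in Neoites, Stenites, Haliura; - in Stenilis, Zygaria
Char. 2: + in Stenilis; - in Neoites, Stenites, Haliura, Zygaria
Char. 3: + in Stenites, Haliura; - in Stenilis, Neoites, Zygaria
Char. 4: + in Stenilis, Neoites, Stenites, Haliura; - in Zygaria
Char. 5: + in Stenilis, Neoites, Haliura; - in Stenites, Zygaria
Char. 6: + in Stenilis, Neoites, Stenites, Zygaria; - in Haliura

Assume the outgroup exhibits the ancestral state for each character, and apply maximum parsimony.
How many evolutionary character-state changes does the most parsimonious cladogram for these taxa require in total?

Character polarity is set by the outgroup: the derived state is whichever differs from the outgroup's state, so for Char. 2, Char. 4, Char. 5, Char. 6 the derived state is '-', and for the remaining characters it is '+'.
Char. 1 (derived state '+') is shared by Haliura, Neoites, and Stenites — a synapomorphy uniting that clade.
Char. 2 (derived state '-') is shared by all ingroup taxa — unites the whole ingroup.
Char. 3 (derived state '+') is shared by Haliura and Stenites — a synapomorphy uniting that clade.
Char. 4: derived state '-' in Zygaria only — an autapomorphy, so it tells us nothing about relationships among taxa.
Char. 5 (state '-') occurs in Stenites and Zygaria but conflicts with the nesting implied by the other characters — most parsimoniously interpreted as homoplasy.
Char. 6: derived state '-' in Haliura only — an autapomorphy, so it tells us nothing about relationships among taxa.
Most parsimonious ingroup topology: ((Neoites,(Stenites,Haliura)),Zygaria).
Changes per character on this tree: Char. 1: 1; Char. 2: 1; Char. 3: 1; Char. 4: 1; Char. 5: 2; Char. 6: 1.
Total = 7.

7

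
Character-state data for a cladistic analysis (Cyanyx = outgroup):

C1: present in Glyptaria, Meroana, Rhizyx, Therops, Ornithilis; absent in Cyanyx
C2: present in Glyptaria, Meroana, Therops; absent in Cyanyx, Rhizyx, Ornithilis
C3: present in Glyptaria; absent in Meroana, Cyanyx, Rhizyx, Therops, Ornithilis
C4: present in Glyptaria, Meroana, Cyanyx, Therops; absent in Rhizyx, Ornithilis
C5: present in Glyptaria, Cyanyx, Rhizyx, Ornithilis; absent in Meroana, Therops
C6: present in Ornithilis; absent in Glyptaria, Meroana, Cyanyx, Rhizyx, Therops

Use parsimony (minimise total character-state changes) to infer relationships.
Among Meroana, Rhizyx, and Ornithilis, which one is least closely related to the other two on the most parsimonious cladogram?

Character polarity is set by the outgroup: the derived state is whichever differs from the outgroup's state, so for C4, C5 the derived state is 'absent', and for the remaining characters it is 'present'.
All ingroup taxa share the derived state 'present' for C1; it defines the ingroup but does not resolve relationships within it.
Only Glyptaria, Meroana, and Therops show the derived state 'present' for C2, supporting them as a clade.
C3: derived state 'present' in Glyptaria only — an autapomorphy, so it tells us nothing about relationships among taxa.
C4 (derived state 'absent') is shared by Ornithilis and Rhizyx — a synapomorphy uniting that clade.
Only Meroana and Therops show the derived state 'absent' for C5, supporting them as a clade.
C6 (derived state 'present') is unique to Ornithilis (autapomorphy; uninformative for grouping).
Most parsimonious ingroup topology: (((Therops,Meroana),Glyptaria),(Rhizyx,Ornithilis)).
Ornithilis and Rhizyx share a more recent common ancestor with each other than either does with Meroana, so Meroana is the least closely related of the three.

Meroana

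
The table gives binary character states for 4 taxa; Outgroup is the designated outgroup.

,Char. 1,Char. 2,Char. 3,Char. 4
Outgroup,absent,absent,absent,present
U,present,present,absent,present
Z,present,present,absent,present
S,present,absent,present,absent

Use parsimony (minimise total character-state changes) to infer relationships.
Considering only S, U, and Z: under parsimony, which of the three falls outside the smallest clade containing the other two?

S

Character polarity is set by the outgroup: the derived state is whichever differs from the outgroup's state, so for Char. 4 the derived state is 'absent', and for the remaining characters it is 'present'.
Char. 1 (derived state 'present') is shared by all ingroup taxa — unites the whole ingroup.
Only U and Z show the derived state 'present' for Char. 2, supporting them as a clade.
Char. 3 (derived state 'present') is unique to S (autapomorphy; uninformative for grouping).
Char. 4 (derived state 'absent') is unique to S (autapomorphy; uninformative for grouping).
Most parsimonious ingroup topology: ((U,Z),S).
U and Z share a more recent common ancestor with each other than either does with S, so S is the least closely related of the three.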